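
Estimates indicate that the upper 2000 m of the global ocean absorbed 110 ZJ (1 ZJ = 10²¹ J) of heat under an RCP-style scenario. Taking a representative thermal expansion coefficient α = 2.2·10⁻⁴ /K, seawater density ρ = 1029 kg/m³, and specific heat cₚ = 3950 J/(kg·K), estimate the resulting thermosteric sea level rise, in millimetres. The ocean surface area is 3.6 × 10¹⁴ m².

Δh = 17 mm

Per unit area: Q = 110×10²¹ / (3.6×10¹⁴) ≈ 3.056×10⁸ J/m²
Δh = αQ/(ρcₚ) = 2.2×10⁻⁴ × 3.056×10⁸ / (1029 × 3950) ≈ 0.016541 m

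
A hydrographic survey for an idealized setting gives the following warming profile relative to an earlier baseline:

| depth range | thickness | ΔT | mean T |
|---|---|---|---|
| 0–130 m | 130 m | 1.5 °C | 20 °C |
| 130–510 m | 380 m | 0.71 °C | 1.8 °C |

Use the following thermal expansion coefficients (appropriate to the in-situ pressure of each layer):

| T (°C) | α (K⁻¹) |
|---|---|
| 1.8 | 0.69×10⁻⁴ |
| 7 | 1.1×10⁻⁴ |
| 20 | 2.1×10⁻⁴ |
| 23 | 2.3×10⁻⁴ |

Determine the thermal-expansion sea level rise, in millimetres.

about 59.6 mm

Layer 1 at 20 °C → α = 2.1×10⁻⁴ K⁻¹
Layer 2 at 1.8 °C → α = 0.69×10⁻⁴ K⁻¹
Layer 1: 1.5 × 130 × 2.1×10⁻⁴ = 0.04095 m
130–510 m: 0.69×10⁻⁴ × 380 × 0.71 = 0.0186162 m
Δh = 0.04095 + 0.0186162 = 0.0595662 m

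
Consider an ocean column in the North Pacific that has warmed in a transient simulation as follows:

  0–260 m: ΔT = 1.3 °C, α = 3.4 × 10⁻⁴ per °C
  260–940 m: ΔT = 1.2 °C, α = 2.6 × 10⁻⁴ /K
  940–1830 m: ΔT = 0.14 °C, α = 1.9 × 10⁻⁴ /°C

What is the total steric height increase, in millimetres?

351 mm of thermosteric rise

Layer 1: 1.3 × 3.4×10⁻⁴ × 260 = 0.11492 m
260–940 m: 2.6×10⁻⁴ × 680 × 1.2 = 0.21216 m
890 × 1.9×10⁻⁴ × 0.14 = 0.023674 m
Δh = 0.11492 + 0.21216 + 0.023674 = 0.350754 m ≈ 351 mm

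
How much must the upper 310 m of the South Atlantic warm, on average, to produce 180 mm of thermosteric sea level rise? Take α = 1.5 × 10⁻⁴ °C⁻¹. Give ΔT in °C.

3.9 °C

ΔT = Δh/(αH) = 0.18 / (1.5×10⁻⁴ × 310) ≈ 3.871 °C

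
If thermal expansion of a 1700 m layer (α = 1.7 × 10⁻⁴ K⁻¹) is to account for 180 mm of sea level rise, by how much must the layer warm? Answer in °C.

0.62 °C

ΔT = Δh/(αH) = 0.18 / (1.7×10⁻⁴ × 1700) ≈ 0.6228 °C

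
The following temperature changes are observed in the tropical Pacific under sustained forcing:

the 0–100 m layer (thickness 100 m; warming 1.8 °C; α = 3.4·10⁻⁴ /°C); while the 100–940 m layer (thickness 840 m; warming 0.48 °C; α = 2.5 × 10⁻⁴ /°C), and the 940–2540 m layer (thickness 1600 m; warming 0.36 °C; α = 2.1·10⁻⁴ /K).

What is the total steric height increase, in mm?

Δh ≈ 283 mm

100 × 3.4×10⁻⁴ × 1.8 = 0.06120 m
Layer 2: 840 × 2.5×10⁻⁴ × 0.48 = 0.10080 m
1600 × 2.1×10⁻⁴ × 0.36 = 0.12096 m
Δh = 0.06120 + 0.10080 + 0.12096 = 0.28296 m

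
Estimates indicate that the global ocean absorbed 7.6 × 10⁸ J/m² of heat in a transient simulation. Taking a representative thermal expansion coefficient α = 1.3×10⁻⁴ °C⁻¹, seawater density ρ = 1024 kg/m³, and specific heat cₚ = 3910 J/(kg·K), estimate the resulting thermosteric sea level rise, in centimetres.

Δh = αQ/(ρcₚ) = 1.3×10⁻⁴ × 7.6×10⁸ / (1024 × 3910) ≈ 0.024676 m

Δh ≈ 2.47 cm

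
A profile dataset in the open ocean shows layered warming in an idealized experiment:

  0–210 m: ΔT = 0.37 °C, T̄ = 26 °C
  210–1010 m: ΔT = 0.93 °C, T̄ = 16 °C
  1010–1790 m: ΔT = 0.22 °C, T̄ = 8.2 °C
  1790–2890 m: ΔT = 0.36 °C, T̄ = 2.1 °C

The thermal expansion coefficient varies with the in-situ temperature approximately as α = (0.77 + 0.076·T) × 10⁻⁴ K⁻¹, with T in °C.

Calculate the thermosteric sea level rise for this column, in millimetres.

230 mm of thermosteric rise

Layer 1: α = (0.77 + 0.076×26)×10⁻⁴ = 2.746×10⁻⁴ K⁻¹
Layer 2: α = (0.77 + 0.076×16)×10⁻⁴ = 1.986×10⁻⁴ K⁻¹
Layer 3: α = (0.77 + 0.076×8.2)×10⁻⁴ = 1.3932×10⁻⁴ K⁻¹
Layer 4: α = (0.77 + 0.076×2.1)×10⁻⁴ = 0.9296×10⁻⁴ K⁻¹
0.37 × 210 × 2.746×10⁻⁴ = 0.02133642 m
210–1010 m: 0.93 × 1.986×10⁻⁴ × 800 = 0.1477584 m
1.3932×10⁻⁴ × 780 × 0.22 = 0.023907312 m
0.36 × 1100 × 0.9296×10⁻⁴ = 0.03681216 m
Δh = 0.02133642 + 0.1477584 + 0.023907312 + 0.03681216 = 0.229814292 m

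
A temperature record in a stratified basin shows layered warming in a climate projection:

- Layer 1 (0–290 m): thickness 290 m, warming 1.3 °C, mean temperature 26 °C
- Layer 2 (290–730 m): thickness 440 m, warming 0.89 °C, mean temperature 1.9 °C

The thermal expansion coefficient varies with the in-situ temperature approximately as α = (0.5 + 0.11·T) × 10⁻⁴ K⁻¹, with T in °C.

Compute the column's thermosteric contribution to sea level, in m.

Δh = 0.154 m

Layer 1: α = (0.5 + 0.11×26)×10⁻⁴ = 3.36×10⁻⁴ K⁻¹
Layer 2: α = (0.5 + 0.11×1.9)×10⁻⁴ = 0.709×10⁻⁴ K⁻¹
Layer 1: 1.3 × 290 × 3.36×10⁻⁴ = 0.126672 m
290–730 m: 0.709×10⁻⁴ × 0.89 × 440 = 0.02776444 m
Δh = 0.126672 + 0.02776444 = 0.15443644 m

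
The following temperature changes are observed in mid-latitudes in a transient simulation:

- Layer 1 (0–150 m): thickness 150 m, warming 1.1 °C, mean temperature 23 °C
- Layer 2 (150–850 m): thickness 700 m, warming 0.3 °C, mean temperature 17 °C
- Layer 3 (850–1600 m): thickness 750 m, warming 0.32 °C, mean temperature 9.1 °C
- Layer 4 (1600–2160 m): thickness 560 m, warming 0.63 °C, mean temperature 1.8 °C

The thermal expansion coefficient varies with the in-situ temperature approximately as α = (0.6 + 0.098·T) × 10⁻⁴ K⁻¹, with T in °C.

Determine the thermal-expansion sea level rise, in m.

Layer 1: α = (0.6 + 0.098×23)×10⁻⁴ = 2.854×10⁻⁴ K⁻¹
Layer 2: α = (0.6 + 0.098×17)×10⁻⁴ = 2.266×10⁻⁴ K⁻¹
Layer 3: α = (0.6 + 0.098×9.1)×10⁻⁴ = 1.4918×10⁻⁴ K⁻¹
Layer 4: α = (0.6 + 0.098×1.8)×10⁻⁴ = 0.7764×10⁻⁴ K⁻¹
0–150 m: 150 × 1.1 × 2.854×10⁻⁴ = 0.047091 m
700 × 2.266×10⁻⁴ × 0.3 = 0.047586 m
Layer 3: 1.4918×10⁻⁴ × 750 × 0.32 = 0.0358032 m
0.7764×10⁻⁴ × 560 × 0.63 = 0.027391392 m
Δh = 0.047091 + 0.047586 + 0.0358032 + 0.027391392 = 0.157871592 m

0.158 m of thermosteric rise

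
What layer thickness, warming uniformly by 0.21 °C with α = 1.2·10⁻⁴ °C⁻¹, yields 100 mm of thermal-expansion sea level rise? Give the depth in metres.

H = Δh/(αΔT) = 0.1 / (1.2×10⁻⁴ × 0.21) ≈ 3968 m

H ≈ 3970 m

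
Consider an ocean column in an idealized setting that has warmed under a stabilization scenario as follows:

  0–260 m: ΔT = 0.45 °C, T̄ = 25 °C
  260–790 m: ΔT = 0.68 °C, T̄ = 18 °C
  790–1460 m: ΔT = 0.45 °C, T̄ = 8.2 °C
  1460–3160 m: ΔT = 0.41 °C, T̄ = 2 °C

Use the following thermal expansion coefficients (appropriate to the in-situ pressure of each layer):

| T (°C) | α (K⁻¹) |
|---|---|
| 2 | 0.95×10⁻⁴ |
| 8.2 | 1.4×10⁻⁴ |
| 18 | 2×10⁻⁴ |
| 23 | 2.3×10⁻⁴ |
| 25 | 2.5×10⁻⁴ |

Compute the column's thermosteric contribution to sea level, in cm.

Layer 1 at 25 °C → α = 2.5×10⁻⁴ K⁻¹
Layer 2 at 18 °C → α = 2×10⁻⁴ K⁻¹
Layer 3 at 8.2 °C → α = 1.4×10⁻⁴ K⁻¹
Layer 4 at 2 °C → α = 0.95×10⁻⁴ K⁻¹
2.5×10⁻⁴ × 260 × 0.45 = 0.02925 m
2×10⁻⁴ × 530 × 0.68 = 0.07208 m
Layer 3: 670 × 1.4×10⁻⁴ × 0.45 = 0.04221 m
Layer 4: 1700 × 0.41 × 0.95×10⁻⁴ = 0.066215 m
Δh = 0.02925 + 0.07208 + 0.04221 + 0.066215 = 0.209755 m

21 cm of thermosteric rise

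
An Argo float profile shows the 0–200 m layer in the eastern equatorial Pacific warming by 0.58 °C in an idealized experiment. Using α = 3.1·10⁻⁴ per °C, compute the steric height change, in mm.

Δh = 36.0 mm

Δh = αΔT·H = 3.1×10⁻⁴ × 0.58 × 200 = 0.03596 m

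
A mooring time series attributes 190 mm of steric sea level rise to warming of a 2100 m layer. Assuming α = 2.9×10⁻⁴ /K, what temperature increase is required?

about 0.312 K

ΔT = Δh/(αH) = 0.19 / (2.9×10⁻⁴ × 2100) ≈ 0.3120 K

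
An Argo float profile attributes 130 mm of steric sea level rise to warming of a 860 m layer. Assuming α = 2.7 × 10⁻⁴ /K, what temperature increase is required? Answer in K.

about 0.560 K

ΔT = Δh/(αH) = 0.13 / (2.7×10⁻⁴ × 860) ≈ 0.5599 K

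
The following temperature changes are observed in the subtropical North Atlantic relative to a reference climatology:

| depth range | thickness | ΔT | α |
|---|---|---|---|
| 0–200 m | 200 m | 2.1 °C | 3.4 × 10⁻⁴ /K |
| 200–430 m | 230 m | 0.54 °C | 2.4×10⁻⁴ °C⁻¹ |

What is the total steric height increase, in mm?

200 × 3.4×10⁻⁴ × 2.1 = 0.14280 m
Layer 2: 230 × 2.4×10⁻⁴ × 0.54 = 0.029808 m
Δh = 0.14280 + 0.029808 = 0.172608 m ≈ 173 mm

173 mm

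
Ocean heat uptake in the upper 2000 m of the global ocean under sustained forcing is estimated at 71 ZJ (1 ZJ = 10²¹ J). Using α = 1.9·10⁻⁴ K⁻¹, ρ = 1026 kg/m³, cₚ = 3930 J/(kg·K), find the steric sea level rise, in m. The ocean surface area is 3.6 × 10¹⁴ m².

0.00929 m

Per unit area: Q = 71×10²¹ / (3.6×10¹⁴) ≈ 1.972×10⁸ J/m²
Δh = αQ/(ρcₚ) = 1.9×10⁻⁴ × 1.972×10⁸ / (1026 × 3930) ≈ 0.0092922 m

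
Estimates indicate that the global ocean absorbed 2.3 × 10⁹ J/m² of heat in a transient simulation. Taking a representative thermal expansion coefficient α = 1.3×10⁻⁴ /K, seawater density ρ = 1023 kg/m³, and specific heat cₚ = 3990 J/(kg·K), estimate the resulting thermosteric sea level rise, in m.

Δh = αQ/(ρcₚ) = 1.3×10⁻⁴ × 2.3×10⁹ / (1023 × 3990) ≈ 0.073253 m

0.0733 m of thermosteric rise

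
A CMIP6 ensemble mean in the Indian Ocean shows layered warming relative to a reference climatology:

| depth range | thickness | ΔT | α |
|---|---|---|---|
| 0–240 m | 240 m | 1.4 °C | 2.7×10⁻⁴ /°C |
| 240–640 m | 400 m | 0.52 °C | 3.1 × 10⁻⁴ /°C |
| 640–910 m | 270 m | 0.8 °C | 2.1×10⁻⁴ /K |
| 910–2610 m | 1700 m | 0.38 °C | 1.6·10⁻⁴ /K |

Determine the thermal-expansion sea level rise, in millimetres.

Layer 1: 2.7×10⁻⁴ × 240 × 1.4 = 0.09072 m
240–640 m: 3.1×10⁻⁴ × 0.52 × 400 = 0.06448 m
Layer 3: 270 × 2.1×10⁻⁴ × 0.8 = 0.04536 m
910–2610 m: 0.38 × 1.6×10⁻⁴ × 1700 = 0.10336 m
Δh = 0.09072 + 0.06448 + 0.04536 + 0.10336 = 0.30392 m

about 304 mm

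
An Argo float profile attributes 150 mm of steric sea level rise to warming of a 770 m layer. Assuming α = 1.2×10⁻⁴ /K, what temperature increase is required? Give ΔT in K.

ΔT = Δh/(αH) = 0.15 / (1.2×10⁻⁴ × 770) ≈ 1.623 K

1.6 K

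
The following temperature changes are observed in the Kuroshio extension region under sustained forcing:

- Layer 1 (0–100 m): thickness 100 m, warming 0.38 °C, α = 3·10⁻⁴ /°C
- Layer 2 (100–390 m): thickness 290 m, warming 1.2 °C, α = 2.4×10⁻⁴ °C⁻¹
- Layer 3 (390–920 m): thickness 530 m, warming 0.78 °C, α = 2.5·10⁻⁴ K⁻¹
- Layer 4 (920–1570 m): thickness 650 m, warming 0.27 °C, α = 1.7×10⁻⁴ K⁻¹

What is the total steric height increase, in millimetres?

Δh = 228 mm

0–100 m: 100 × 0.38 × 3×10⁻⁴ = 0.01140 m
Layer 2: 2.4×10⁻⁴ × 290 × 1.2 = 0.08352 m
Layer 3: 530 × 2.5×10⁻⁴ × 0.78 = 0.10335 m
650 × 0.27 × 1.7×10⁻⁴ = 0.029835 m
Δh = 0.01140 + 0.08352 + 0.10335 + 0.029835 = 0.228105 m ≈ 228 mm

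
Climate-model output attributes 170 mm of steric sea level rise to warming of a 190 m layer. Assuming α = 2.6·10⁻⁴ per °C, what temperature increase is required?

about 3.44 K

ΔT = Δh/(αH) = 0.17 / (2.6×10⁻⁴ × 190) ≈ 3.441 K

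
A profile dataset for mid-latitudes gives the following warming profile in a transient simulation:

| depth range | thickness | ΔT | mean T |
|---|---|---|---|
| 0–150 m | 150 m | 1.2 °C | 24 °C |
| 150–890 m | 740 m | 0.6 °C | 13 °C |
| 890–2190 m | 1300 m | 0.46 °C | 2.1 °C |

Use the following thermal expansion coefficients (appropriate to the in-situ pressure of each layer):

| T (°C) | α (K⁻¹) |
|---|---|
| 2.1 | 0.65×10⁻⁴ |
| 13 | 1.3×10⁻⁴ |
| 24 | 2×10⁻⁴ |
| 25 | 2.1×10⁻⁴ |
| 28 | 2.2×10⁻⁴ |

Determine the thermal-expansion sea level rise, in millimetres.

133 mm

Layer 1 at 24 °C → α = 2×10⁻⁴ K⁻¹
Layer 2 at 13 °C → α = 1.3×10⁻⁴ K⁻¹
Layer 3 at 2.1 °C → α = 0.65×10⁻⁴ K⁻¹
2×10⁻⁴ × 150 × 1.2 = 0.03600 m
150–890 m: 1.3×10⁻⁴ × 0.6 × 740 = 0.05772 m
1300 × 0.46 × 0.65×10⁻⁴ = 0.03887 m
Δh = 0.03600 + 0.05772 + 0.03887 = 0.13259 m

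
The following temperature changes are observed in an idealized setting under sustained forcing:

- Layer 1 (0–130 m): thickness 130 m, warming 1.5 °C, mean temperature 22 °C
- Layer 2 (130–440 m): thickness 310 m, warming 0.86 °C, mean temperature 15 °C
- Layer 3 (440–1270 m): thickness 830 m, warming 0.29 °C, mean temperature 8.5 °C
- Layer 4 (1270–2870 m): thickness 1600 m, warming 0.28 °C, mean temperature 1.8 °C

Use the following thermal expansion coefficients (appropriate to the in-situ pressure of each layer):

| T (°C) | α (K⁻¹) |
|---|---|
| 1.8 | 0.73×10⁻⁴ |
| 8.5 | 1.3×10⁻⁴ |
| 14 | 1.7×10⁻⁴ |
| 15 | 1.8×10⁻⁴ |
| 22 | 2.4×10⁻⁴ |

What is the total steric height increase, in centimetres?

15.9 cm of thermosteric rise

Layer 1 at 22 °C → α = 2.4×10⁻⁴ K⁻¹
Layer 2 at 15 °C → α = 1.8×10⁻⁴ K⁻¹
Layer 3 at 8.5 °C → α = 1.3×10⁻⁴ K⁻¹
Layer 4 at 1.8 °C → α = 0.73×10⁻⁴ K⁻¹
0–130 m: 130 × 2.4×10⁻⁴ × 1.5 = 0.04680 m
Layer 2: 0.86 × 310 × 1.8×10⁻⁴ = 0.047988 m
440–1270 m: 0.29 × 830 × 1.3×10⁻⁴ = 0.031291 m
1270–2870 m: 0.73×10⁻⁴ × 1600 × 0.28 = 0.032704 m
Δh = 0.04680 + 0.047988 + 0.031291 + 0.032704 = 0.158783 m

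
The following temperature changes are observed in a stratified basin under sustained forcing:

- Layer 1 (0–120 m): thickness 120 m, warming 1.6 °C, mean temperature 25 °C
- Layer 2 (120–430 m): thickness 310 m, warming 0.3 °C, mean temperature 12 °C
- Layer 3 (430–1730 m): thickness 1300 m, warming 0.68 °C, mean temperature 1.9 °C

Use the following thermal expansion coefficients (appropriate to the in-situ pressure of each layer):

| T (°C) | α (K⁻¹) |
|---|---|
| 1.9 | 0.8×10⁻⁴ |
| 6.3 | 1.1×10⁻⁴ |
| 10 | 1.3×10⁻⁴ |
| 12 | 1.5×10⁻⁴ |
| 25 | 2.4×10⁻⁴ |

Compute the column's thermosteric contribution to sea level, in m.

about 0.131 m

Layer 1 at 25 °C → α = 2.4×10⁻⁴ K⁻¹
Layer 2 at 12 °C → α = 1.5×10⁻⁴ K⁻¹
Layer 3 at 1.9 °C → α = 0.8×10⁻⁴ K⁻¹
1.6 × 2.4×10⁻⁴ × 120 = 0.04608 m
Layer 2: 1.5×10⁻⁴ × 310 × 0.3 = 0.01395 m
Layer 3: 1300 × 0.8×10⁻⁴ × 0.68 = 0.07072 m
Δh = 0.04608 + 0.01395 + 0.07072 = 0.13075 m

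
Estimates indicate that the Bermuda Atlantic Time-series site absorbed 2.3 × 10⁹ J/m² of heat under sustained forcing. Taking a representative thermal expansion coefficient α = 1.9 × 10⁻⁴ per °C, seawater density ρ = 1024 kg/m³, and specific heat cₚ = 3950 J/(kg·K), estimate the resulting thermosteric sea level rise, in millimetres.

Δh = 108 mm

Δh = αQ/(ρcₚ) = 1.9×10⁻⁴ × 2.3×10⁹ / (1024 × 3950) ≈ 0.10804 m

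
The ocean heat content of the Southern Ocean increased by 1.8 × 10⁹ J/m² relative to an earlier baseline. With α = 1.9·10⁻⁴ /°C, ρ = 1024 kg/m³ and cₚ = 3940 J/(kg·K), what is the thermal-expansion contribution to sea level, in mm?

about 84.8 mm

Δh = αQ/(ρcₚ) = 1.9×10⁻⁴ × 1.8×10⁹ / (1024 × 3940) ≈ 0.084768 m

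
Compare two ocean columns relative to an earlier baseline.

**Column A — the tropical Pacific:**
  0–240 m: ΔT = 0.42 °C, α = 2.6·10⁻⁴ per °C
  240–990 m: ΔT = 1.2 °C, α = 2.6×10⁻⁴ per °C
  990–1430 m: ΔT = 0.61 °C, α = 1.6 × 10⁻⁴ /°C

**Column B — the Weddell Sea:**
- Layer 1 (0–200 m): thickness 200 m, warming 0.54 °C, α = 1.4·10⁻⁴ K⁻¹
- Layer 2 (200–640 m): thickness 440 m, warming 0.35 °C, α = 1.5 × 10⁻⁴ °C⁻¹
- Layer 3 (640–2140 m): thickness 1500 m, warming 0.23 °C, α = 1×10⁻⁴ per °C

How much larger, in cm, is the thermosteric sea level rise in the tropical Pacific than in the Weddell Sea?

Δh_A − Δh_B ≈ 23.0 cm

A Layer 1: 2.6×10⁻⁴ × 240 × 0.42 = 0.026208 m
A 750 × 1.2 × 2.6×10⁻⁴ = 0.23400 m
A 0.61 × 440 × 1.6×10⁻⁴ = 0.042944 m
A total: 0.303152 m
B 0–200 m: 200 × 0.54 × 1.4×10⁻⁴ = 0.01512 m
B 200–640 m: 0.35 × 1.5×10⁻⁴ × 440 = 0.02310 m
B Layer 3: 1500 × 1×10⁻⁴ × 0.23 = 0.03450 m
B total: 0.07272 m
Difference: 0.303152 − 0.07272 = 0.230432 m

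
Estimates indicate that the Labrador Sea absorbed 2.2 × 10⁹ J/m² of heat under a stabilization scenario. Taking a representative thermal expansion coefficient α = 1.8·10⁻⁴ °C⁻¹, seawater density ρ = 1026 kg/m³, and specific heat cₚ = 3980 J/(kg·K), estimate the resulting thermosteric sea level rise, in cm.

Δh = αQ/(ρcₚ) = 1.8×10⁻⁴ × 2.2×10⁹ / (1026 × 3980) ≈ 0.096976 m

9.7 cm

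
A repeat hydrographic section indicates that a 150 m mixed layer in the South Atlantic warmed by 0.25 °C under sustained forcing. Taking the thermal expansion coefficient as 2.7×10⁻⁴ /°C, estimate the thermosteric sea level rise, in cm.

Δh = αΔT·H = 2.7×10⁻⁴ × 0.25 × 150 = 0.010125 m

1.01 cm of thermosteric rise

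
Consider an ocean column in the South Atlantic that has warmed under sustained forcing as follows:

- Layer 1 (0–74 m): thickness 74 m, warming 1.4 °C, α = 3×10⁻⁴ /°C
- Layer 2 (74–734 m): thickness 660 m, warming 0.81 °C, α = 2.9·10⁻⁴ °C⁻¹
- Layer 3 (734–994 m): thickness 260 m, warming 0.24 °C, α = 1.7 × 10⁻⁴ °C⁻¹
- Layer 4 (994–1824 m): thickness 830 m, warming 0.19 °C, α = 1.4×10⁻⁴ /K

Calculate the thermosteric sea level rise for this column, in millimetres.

about 219 mm

0–74 m: 1.4 × 3×10⁻⁴ × 74 = 0.03108 m
74–734 m: 660 × 0.81 × 2.9×10⁻⁴ = 0.155034 m
734–994 m: 0.24 × 260 × 1.7×10⁻⁴ = 0.010608 m
Layer 4: 0.19 × 830 × 1.4×10⁻⁴ = 0.022078 m
Δh = 0.03108 + 0.155034 + 0.010608 + 0.022078 = 0.21880 m ≈ 219 mm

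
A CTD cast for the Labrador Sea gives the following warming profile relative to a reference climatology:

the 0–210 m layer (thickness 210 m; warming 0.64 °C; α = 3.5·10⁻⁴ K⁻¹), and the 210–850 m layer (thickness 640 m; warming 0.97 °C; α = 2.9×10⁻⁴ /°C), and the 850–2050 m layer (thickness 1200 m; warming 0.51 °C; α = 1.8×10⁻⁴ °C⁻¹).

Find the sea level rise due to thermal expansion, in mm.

Δh ≈ 340 mm

3.5×10⁻⁴ × 210 × 0.64 = 0.04704 m
210–850 m: 640 × 2.9×10⁻⁴ × 0.97 = 0.180032 m
Layer 3: 1200 × 0.51 × 1.8×10⁻⁴ = 0.11016 m
Δh = 0.04704 + 0.180032 + 0.11016 = 0.337232 m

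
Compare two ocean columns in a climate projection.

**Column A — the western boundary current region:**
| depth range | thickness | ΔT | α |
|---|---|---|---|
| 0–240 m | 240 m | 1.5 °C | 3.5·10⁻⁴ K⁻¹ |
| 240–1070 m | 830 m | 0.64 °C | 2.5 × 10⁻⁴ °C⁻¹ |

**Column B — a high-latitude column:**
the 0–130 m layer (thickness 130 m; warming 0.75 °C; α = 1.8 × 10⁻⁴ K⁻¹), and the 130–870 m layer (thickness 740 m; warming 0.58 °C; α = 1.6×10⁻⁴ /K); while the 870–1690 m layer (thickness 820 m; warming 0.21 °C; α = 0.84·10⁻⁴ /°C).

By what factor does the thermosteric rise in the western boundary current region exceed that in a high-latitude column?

≈ 2.57×

A Layer 1: 1.5 × 240 × 3.5×10⁻⁴ = 0.12600 m
A Layer 2: 2.5×10⁻⁴ × 830 × 0.64 = 0.13280 m
A total: 0.25880 m
B Layer 1: 0.75 × 1.8×10⁻⁴ × 130 = 0.01755 m
B 0.58 × 1.6×10⁻⁴ × 740 = 0.068672 m
B 0.84×10⁻⁴ × 820 × 0.21 = 0.0144648 m
B total: 0.1006868 m
Ratio: 0.25880 / 0.1006868 ≈ 2.570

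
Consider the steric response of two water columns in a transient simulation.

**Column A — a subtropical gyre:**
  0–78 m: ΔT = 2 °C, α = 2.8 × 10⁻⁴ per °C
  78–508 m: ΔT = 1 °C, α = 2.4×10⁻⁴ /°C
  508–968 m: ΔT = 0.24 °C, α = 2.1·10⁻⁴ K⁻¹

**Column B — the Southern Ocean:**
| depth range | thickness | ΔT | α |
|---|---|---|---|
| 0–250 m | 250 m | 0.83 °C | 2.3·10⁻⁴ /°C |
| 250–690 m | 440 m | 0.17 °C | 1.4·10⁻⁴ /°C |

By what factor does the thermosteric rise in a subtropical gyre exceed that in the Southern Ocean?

A Layer 1: 2 × 78 × 2.8×10⁻⁴ = 0.04368 m
A Layer 2: 430 × 2.4×10⁻⁴ × 1 = 0.10320 m
A 2.1×10⁻⁴ × 0.24 × 460 = 0.023184 m
A total: 0.170064 m
B Layer 1: 250 × 2.3×10⁻⁴ × 0.83 = 0.047725 m
B Layer 2: 440 × 1.4×10⁻⁴ × 0.17 = 0.010472 m
B total: 0.058197 m
Ratio: 0.170064 / 0.058197 ≈ 2.922

a factor of 2.9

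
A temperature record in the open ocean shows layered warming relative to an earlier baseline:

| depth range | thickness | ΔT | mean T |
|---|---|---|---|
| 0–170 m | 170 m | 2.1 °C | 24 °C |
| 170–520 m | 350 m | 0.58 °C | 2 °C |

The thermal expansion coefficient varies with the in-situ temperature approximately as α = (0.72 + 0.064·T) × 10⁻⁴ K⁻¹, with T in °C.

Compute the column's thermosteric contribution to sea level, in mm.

97.8 mm

Layer 1: α = (0.72 + 0.064×24)×10⁻⁴ = 2.256×10⁻⁴ K⁻¹
Layer 2: α = (0.72 + 0.064×2)×10⁻⁴ = 0.848×10⁻⁴ K⁻¹
0–170 m: 170 × 2.256×10⁻⁴ × 2.1 = 0.0805392 m
Layer 2: 0.848×10⁻⁴ × 350 × 0.58 = 0.0172144 m
Δh = 0.0805392 + 0.0172144 = 0.0977536 m ≈ 97.8 mm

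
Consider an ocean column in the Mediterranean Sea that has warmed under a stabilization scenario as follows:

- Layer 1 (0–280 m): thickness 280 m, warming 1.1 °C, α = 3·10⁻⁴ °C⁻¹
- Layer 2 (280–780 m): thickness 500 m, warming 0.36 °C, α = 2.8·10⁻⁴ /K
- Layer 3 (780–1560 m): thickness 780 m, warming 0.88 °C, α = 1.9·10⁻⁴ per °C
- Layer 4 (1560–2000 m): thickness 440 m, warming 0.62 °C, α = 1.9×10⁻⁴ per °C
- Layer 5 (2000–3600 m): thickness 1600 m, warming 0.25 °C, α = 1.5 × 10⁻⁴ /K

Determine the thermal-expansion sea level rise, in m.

Δh ≈ 0.39 m

Layer 1: 1.1 × 280 × 3×10⁻⁴ = 0.09240 m
280–780 m: 500 × 0.36 × 2.8×10⁻⁴ = 0.05040 m
0.88 × 1.9×10⁻⁴ × 780 = 0.130416 m
0.62 × 440 × 1.9×10⁻⁴ = 0.051832 m
Layer 5: 0.25 × 1600 × 1.5×10⁻⁴ = 0.06000 m
Δh = 0.09240 + 0.05040 + 0.130416 + 0.051832 + 0.06000 = 0.385048 m ≈ 0.39 m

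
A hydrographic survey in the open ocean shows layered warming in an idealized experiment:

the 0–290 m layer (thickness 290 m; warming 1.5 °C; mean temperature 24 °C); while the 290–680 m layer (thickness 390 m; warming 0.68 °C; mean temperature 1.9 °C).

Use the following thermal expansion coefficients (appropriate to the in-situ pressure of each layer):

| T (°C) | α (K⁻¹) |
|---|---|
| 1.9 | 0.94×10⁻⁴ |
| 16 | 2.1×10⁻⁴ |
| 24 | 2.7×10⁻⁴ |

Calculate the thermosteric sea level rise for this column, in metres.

Δh ≈ 0.14 m

Layer 1 at 24 °C → α = 2.7×10⁻⁴ K⁻¹
Layer 2 at 1.9 °C → α = 0.94×10⁻⁴ K⁻¹
Layer 1: 2.7×10⁻⁴ × 290 × 1.5 = 0.11745 m
Layer 2: 0.94×10⁻⁴ × 390 × 0.68 = 0.0249288 m
Δh = 0.11745 + 0.0249288 = 0.1423788 m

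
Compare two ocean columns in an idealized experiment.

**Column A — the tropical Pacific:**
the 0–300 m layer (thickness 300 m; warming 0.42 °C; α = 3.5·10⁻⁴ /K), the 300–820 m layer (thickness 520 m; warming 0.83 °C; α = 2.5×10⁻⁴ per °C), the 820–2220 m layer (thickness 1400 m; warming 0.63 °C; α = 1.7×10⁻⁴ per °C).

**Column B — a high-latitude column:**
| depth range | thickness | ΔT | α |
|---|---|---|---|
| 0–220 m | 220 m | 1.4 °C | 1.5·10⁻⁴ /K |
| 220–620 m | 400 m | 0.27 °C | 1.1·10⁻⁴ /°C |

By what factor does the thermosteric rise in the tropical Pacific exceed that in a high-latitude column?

a factor of 5.2

A Layer 1: 0.42 × 300 × 3.5×10⁻⁴ = 0.04410 m
A Layer 2: 0.83 × 520 × 2.5×10⁻⁴ = 0.10790 m
A Layer 3: 1400 × 0.63 × 1.7×10⁻⁴ = 0.14994 m
A total: 0.30194 m
B 0–220 m: 1.4 × 220 × 1.5×10⁻⁴ = 0.04620 m
B Layer 2: 0.27 × 1.1×10⁻⁴ × 400 = 0.01188 m
B total: 0.05808 m
Ratio: 0.30194 / 0.05808 ≈ 5.199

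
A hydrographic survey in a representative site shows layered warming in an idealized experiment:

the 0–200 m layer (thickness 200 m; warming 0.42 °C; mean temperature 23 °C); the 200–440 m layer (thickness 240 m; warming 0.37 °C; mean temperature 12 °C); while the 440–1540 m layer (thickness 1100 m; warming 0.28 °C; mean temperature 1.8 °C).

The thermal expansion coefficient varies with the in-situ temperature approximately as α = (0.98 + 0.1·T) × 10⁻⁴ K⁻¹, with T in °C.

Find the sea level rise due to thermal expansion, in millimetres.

Δh = 83 mm

Layer 1: α = (0.98 + 0.1×23)×10⁻⁴ = 3.28×10⁻⁴ K⁻¹
Layer 2: α = (0.98 + 0.1×12)×10⁻⁴ = 2.18×10⁻⁴ K⁻¹
Layer 3: α = (0.98 + 0.1×1.8)×10⁻⁴ = 1.16×10⁻⁴ K⁻¹
Layer 1: 3.28×10⁻⁴ × 0.42 × 200 = 0.027552 m
Layer 2: 2.18×10⁻⁴ × 240 × 0.37 = 0.0193584 m
Layer 3: 0.28 × 1.16×10⁻⁴ × 1100 = 0.035728 m
Δh = 0.027552 + 0.0193584 + 0.035728 = 0.0826384 m ≈ 83 mm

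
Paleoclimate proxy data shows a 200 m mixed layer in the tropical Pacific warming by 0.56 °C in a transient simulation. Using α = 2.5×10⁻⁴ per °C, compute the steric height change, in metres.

Δh = αΔT·H = 2.5×10⁻⁴ × 0.56 × 200 = 0.02800 m

0.0280 m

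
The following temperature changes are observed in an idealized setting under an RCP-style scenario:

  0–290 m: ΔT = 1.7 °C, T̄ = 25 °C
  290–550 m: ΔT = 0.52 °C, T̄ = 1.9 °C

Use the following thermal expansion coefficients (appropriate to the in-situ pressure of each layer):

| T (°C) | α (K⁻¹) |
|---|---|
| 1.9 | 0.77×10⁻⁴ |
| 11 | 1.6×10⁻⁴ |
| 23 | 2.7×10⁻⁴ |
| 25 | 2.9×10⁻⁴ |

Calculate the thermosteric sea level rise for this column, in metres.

Layer 1 at 25 °C → α = 2.9×10⁻⁴ K⁻¹
Layer 2 at 1.9 °C → α = 0.77×10⁻⁴ K⁻¹
Layer 1: 1.7 × 2.9×10⁻⁴ × 290 = 0.14297 m
260 × 0.77×10⁻⁴ × 0.52 = 0.0104104 m
Δh = 0.14297 + 0.0104104 = 0.1533804 m ≈ 0.153 m

Δh = 0.153 m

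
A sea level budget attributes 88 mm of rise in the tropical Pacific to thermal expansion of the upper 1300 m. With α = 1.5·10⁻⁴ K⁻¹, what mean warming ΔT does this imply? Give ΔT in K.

about 0.451 K

ΔT = Δh/(αH) = 0.088 / (1.5×10⁻⁴ × 1300) ≈ 0.4513 K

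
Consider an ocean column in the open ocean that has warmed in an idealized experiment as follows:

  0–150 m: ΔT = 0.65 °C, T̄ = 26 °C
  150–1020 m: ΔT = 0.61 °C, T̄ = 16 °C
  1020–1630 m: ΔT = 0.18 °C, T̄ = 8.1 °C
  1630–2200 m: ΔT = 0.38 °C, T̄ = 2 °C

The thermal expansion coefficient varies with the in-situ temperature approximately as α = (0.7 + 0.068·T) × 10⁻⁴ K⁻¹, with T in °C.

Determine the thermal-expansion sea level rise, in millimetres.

Δh ≈ 151 mm

Layer 1: α = (0.7 + 0.068×26)×10⁻⁴ = 2.468×10⁻⁴ K⁻¹
Layer 2: α = (0.7 + 0.068×16)×10⁻⁴ = 1.788×10⁻⁴ K⁻¹
Layer 3: α = (0.7 + 0.068×8.1)×10⁻⁴ = 1.2508×10⁻⁴ K⁻¹
Layer 4: α = (0.7 + 0.068×2)×10⁻⁴ = 0.836×10⁻⁴ K⁻¹
150 × 2.468×10⁻⁴ × 0.65 = 0.024063 m
150–1020 m: 0.61 × 870 × 1.788×10⁻⁴ = 0.09488916 m
Layer 3: 0.18 × 1.2508×10⁻⁴ × 610 = 0.013733784 m
Layer 4: 0.38 × 570 × 0.836×10⁻⁴ = 0.01810776 m
Δh = 0.024063 + 0.09488916 + 0.013733784 + 0.01810776 = 0.150793704 m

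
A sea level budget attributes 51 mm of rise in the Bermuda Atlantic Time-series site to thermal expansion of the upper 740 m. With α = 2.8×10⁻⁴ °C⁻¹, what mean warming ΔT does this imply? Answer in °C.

about 0.246 °C

ΔT = Δh/(αH) = 0.051 / (2.8×10⁻⁴ × 740) ≈ 0.2461 °C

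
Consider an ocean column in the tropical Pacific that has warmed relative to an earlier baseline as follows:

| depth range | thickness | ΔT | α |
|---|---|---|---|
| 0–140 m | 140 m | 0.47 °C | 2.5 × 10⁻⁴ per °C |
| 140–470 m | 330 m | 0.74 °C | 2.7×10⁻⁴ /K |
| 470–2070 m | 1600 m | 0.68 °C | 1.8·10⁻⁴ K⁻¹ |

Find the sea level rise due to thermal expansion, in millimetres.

Layer 1: 140 × 0.47 × 2.5×10⁻⁴ = 0.01645 m
Layer 2: 0.74 × 2.7×10⁻⁴ × 330 = 0.065934 m
470–2070 m: 1.8×10⁻⁴ × 0.68 × 1600 = 0.19584 m
Δh = 0.01645 + 0.065934 + 0.19584 = 0.278224 m

Δh ≈ 278 mm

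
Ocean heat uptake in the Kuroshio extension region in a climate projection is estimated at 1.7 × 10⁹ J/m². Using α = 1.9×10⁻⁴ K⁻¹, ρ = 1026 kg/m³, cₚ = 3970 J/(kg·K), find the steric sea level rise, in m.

Δh = αQ/(ρcₚ) = 1.9×10⁻⁴ × 1.7×10⁹ / (1026 × 3970) ≈ 0.079298 m

about 0.079 m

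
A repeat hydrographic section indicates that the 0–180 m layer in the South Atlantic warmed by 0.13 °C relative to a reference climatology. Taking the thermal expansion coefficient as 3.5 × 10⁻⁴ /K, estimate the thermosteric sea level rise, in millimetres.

Δh = 8.19 mm

Δh = αΔT·H = 3.5×10⁻⁴ × 0.13 × 180 = 0.00819 m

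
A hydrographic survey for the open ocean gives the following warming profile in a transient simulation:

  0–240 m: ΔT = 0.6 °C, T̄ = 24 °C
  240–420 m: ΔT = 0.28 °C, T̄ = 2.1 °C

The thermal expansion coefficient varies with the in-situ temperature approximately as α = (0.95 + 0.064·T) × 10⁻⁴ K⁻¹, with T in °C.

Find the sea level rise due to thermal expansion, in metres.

0.0413 m of thermosteric rise

Layer 1: α = (0.95 + 0.064×24)×10⁻⁴ = 2.486×10⁻⁴ K⁻¹
Layer 2: α = (0.95 + 0.064×2.1)×10⁻⁴ = 1.0844×10⁻⁴ K⁻¹
240 × 0.6 × 2.486×10⁻⁴ = 0.0357984 m
240–420 m: 1.0844×10⁻⁴ × 0.28 × 180 = 0.005465376 m
Δh = 0.0357984 + 0.005465376 = 0.041263776 m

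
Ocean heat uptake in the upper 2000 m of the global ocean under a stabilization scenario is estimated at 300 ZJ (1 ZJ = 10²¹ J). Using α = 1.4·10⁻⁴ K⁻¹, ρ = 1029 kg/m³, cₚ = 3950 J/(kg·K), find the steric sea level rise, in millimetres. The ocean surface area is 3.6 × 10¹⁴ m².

Per unit area: Q = 300×10²¹ / (3.6×10¹⁴) ≈ 8.333×10⁸ J/m²
Δh = αQ/(ρcₚ) = 1.4×10⁻⁴ × 8.333×10⁸ / (1029 × 3950) ≈ 0.028702 m

Δh = 28.7 mm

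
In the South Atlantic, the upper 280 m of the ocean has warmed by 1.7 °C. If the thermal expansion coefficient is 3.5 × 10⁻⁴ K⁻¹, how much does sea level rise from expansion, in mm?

Δh = αΔT·H = 3.5×10⁻⁴ × 1.7 × 280 = 0.16660 m

170 mm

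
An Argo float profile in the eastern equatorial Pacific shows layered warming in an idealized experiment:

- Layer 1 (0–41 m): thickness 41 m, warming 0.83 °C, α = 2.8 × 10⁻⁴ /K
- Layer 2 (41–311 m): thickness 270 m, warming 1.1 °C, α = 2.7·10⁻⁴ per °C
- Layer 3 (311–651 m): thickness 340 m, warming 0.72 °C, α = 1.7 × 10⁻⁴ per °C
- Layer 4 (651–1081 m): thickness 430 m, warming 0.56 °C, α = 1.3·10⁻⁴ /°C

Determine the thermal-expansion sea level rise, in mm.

Layer 1: 2.8×10⁻⁴ × 41 × 0.83 = 0.0095284 m
270 × 1.1 × 2.7×10⁻⁴ = 0.08019 m
Layer 3: 1.7×10⁻⁴ × 0.72 × 340 = 0.041616 m
0.56 × 430 × 1.3×10⁻⁴ = 0.031304 m
Δh = 0.0095284 + 0.08019 + 0.041616 + 0.031304 = 0.1626384 m

163 mm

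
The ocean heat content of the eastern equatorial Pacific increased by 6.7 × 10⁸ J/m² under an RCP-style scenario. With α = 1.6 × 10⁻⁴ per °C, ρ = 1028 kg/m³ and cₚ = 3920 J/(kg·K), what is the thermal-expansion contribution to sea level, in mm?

Δh = 27 mm

Δh = αQ/(ρcₚ) = 1.6×10⁻⁴ × 6.7×10⁸ / (1028 × 3920) ≈ 0.026602 m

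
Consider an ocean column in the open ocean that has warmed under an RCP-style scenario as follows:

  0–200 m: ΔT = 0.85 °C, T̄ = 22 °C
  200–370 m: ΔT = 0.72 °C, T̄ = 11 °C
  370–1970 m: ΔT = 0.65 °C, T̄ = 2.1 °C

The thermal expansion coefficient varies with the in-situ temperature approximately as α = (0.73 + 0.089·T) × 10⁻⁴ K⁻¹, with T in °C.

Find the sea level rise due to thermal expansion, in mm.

Layer 1: α = (0.73 + 0.089×22)×10⁻⁴ = 2.688×10⁻⁴ K⁻¹
Layer 2: α = (0.73 + 0.089×11)×10⁻⁴ = 1.709×10⁻⁴ K⁻¹
Layer 3: α = (0.73 + 0.089×2.1)×10⁻⁴ = 0.9169×10⁻⁴ K⁻¹
2.688×10⁻⁴ × 0.85 × 200 = 0.045696 m
Layer 2: 1.709×10⁻⁴ × 0.72 × 170 = 0.02091816 m
370–1970 m: 0.65 × 1600 × 0.9169×10⁻⁴ = 0.0953576 m
Δh = 0.045696 + 0.02091816 + 0.0953576 = 0.16197176 m ≈ 162 mm

162 mm of thermosteric rise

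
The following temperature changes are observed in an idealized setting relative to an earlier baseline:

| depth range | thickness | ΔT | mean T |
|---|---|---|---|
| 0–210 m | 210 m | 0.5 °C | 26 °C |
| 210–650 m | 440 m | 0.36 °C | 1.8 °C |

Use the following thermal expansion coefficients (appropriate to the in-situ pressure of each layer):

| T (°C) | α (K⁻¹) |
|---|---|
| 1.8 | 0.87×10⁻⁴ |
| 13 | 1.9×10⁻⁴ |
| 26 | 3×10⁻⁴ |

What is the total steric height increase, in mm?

Layer 1 at 26 °C → α = 3×10⁻⁴ K⁻¹
Layer 2 at 1.8 °C → α = 0.87×10⁻⁴ K⁻¹
Layer 1: 0.5 × 3×10⁻⁴ × 210 = 0.03150 m
440 × 0.36 × 0.87×10⁻⁴ = 0.0137808 m
Δh = 0.03150 + 0.0137808 = 0.0452808 m

45.3 mm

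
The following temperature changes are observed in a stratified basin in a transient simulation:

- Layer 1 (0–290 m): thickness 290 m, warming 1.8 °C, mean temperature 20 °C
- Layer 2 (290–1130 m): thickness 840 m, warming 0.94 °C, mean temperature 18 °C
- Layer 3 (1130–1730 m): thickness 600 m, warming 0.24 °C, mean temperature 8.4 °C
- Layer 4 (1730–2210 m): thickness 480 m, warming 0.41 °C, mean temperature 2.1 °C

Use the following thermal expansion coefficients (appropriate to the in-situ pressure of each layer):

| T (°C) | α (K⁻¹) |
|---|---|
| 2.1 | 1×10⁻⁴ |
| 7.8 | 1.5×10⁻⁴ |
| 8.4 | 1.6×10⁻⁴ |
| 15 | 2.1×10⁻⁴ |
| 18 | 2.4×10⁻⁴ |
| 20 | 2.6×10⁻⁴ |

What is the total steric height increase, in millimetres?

Layer 1 at 20 °C → α = 2.6×10⁻⁴ K⁻¹
Layer 2 at 18 °C → α = 2.4×10⁻⁴ K⁻¹
Layer 3 at 8.4 °C → α = 1.6×10⁻⁴ K⁻¹
Layer 4 at 2.1 °C → α = 1×10⁻⁴ K⁻¹
0–290 m: 290 × 1.8 × 2.6×10⁻⁴ = 0.13572 m
290–1130 m: 840 × 2.4×10⁻⁴ × 0.94 = 0.189504 m
Layer 3: 1.6×10⁻⁴ × 0.24 × 600 = 0.02304 m
1730–2210 m: 1×10⁻⁴ × 0.41 × 480 = 0.01968 m
Δh = 0.13572 + 0.189504 + 0.02304 + 0.01968 = 0.367944 m

about 370 mm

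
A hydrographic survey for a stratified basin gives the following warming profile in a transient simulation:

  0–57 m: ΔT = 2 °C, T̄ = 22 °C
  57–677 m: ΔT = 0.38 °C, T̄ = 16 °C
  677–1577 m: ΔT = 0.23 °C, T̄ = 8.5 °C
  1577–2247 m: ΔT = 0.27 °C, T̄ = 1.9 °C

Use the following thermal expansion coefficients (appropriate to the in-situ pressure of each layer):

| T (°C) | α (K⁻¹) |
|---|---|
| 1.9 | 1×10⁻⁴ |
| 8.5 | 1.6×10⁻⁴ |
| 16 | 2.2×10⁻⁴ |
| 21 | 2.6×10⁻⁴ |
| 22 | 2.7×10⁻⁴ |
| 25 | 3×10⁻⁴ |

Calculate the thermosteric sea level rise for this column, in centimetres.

Δh ≈ 13.4 cm

Layer 1 at 22 °C → α = 2.7×10⁻⁴ K⁻¹
Layer 2 at 16 °C → α = 2.2×10⁻⁴ K⁻¹
Layer 3 at 8.5 °C → α = 1.6×10⁻⁴ K⁻¹
Layer 4 at 1.9 °C → α = 1×10⁻⁴ K⁻¹
0–57 m: 2 × 2.7×10⁻⁴ × 57 = 0.03078 m
57–677 m: 0.38 × 620 × 2.2×10⁻⁴ = 0.051832 m
677–1577 m: 900 × 0.23 × 1.6×10⁻⁴ = 0.03312 m
Layer 4: 1×10⁻⁴ × 0.27 × 670 = 0.01809 m
Δh = 0.03078 + 0.051832 + 0.03312 + 0.01809 = 0.133822 m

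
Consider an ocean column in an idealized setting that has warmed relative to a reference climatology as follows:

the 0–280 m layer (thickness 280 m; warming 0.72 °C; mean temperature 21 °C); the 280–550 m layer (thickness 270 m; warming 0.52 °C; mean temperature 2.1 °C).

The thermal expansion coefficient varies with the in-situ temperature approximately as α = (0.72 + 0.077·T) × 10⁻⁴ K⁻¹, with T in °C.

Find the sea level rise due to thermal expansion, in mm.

59 mm

Layer 1: α = (0.72 + 0.077×21)×10⁻⁴ = 2.337×10⁻⁴ K⁻¹
Layer 2: α = (0.72 + 0.077×2.1)×10⁻⁴ = 0.8817×10⁻⁴ K⁻¹
Layer 1: 280 × 2.337×10⁻⁴ × 0.72 = 0.04711392 m
280–550 m: 0.52 × 0.8817×10⁻⁴ × 270 = 0.012379068 m
Δh = 0.04711392 + 0.012379068 = 0.059492988 m ≈ 59 mm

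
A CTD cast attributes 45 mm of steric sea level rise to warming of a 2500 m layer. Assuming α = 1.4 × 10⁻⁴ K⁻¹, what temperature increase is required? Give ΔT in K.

0.129 K

ΔT = Δh/(αH) = 0.045 / (1.4×10⁻⁴ × 2500) ≈ 0.1286 K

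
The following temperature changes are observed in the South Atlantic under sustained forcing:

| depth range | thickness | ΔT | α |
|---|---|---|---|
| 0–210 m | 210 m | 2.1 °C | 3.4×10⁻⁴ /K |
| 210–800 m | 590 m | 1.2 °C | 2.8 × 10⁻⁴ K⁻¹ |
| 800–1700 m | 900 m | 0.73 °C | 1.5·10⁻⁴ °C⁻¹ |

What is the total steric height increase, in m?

0.45 m

0–210 m: 3.4×10⁻⁴ × 210 × 2.1 = 0.14994 m
Layer 2: 1.2 × 2.8×10⁻⁴ × 590 = 0.19824 m
800–1700 m: 0.73 × 1.5×10⁻⁴ × 900 = 0.09855 m
Δh = 0.14994 + 0.19824 + 0.09855 = 0.44673 m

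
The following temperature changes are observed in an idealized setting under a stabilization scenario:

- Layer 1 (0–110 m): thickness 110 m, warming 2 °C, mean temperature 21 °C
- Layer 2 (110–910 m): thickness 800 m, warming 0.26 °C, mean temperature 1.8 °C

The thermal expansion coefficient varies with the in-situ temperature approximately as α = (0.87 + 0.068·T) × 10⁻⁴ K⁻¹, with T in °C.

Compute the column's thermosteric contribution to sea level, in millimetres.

Layer 1: α = (0.87 + 0.068×21)×10⁻⁴ = 2.298×10⁻⁴ K⁻¹
Layer 2: α = (0.87 + 0.068×1.8)×10⁻⁴ = 0.9924×10⁻⁴ K⁻¹
110 × 2.298×10⁻⁴ × 2 = 0.050556 m
110–910 m: 0.9924×10⁻⁴ × 800 × 0.26 = 0.02064192 m
Δh = 0.050556 + 0.02064192 = 0.07119792 m

71.2 mm of thermosteric rise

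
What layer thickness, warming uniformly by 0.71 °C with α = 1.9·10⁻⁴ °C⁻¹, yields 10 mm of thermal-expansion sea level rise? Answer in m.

H ≈ 74 m

H = Δh/(αΔT) = 0.01 / (1.9×10⁻⁴ × 0.71) ≈ 74.13 m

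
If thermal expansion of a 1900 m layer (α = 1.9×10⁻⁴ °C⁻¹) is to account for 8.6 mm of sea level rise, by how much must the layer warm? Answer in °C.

ΔT = Δh/(αH) = 0.0086 / (1.9×10⁻⁴ × 1900) ≈ 0.02382 °C

0.0238 °C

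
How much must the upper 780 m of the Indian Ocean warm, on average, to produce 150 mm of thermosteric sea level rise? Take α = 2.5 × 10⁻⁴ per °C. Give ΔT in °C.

ΔT = Δh/(αH) = 0.15 / (2.5×10⁻⁴ × 780) ≈ 0.7692 °C

0.769 °C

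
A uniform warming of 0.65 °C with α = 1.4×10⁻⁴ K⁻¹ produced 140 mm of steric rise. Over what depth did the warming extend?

H = Δh/(αΔT) = 0.14 / (1.4×10⁻⁴ × 0.65) ≈ 1538 m

H ≈ 1540 m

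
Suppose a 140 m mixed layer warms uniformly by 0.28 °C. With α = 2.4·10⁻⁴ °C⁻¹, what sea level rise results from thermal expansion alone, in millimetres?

9.41 mm of thermosteric rise

Δh = αΔT·H = 2.4×10⁻⁴ × 0.28 × 140 = 0.009408 m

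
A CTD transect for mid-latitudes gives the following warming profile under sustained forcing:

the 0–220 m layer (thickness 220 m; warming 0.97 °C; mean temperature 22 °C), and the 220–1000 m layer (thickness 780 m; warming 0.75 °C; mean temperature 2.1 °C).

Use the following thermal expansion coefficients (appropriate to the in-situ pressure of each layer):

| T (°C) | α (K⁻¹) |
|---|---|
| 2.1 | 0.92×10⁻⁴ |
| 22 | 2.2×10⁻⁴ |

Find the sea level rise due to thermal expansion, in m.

Δh ≈ 0.101 m

Layer 1 at 22 °C → α = 2.2×10⁻⁴ K⁻¹
Layer 2 at 2.1 °C → α = 0.92×10⁻⁴ K⁻¹
0–220 m: 220 × 0.97 × 2.2×10⁻⁴ = 0.046948 m
0.75 × 0.92×10⁻⁴ × 780 = 0.05382 m
Δh = 0.046948 + 0.05382 = 0.100768 m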